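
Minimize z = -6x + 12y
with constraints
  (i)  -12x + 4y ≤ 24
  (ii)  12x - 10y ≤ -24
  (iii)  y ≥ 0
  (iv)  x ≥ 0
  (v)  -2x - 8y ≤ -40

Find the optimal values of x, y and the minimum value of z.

Feasible corners and z = -6x + 12y:
  (0, 6) → z = 72
  (52/29, 132/29) → z = 1272/29
  (0, 5) → z = 60
The feasible region is unbounded (it extends along (1, 3), (5, 6)), but z strictly increases along every unbounded feasible direction, so there is no improving ray and the minimum is attained at a vertex.

The optimum lies where 12x - 10y = -24 and -2x - 8y = -40.
Solving simultaneously gives x = 52/29, y = 132/29.

x = 52/29, y = 132/29, minimum z = 1272/29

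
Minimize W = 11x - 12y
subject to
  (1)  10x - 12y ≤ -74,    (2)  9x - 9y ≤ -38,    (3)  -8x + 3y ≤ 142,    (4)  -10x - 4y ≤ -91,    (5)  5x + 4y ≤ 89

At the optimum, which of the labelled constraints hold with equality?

Corner points and W = 11x - 12y:
  (199/40, 165/16) → W = -2761/40
  (193/25, 63/5) → W = -1657/25
  (2/5, 87/4) → W = -1283/5

The minimum is at (2/5, 87/4). Substituting into each constraint, equality holds for (4) and (5); the remaining constraints have slack.

(4) and (5)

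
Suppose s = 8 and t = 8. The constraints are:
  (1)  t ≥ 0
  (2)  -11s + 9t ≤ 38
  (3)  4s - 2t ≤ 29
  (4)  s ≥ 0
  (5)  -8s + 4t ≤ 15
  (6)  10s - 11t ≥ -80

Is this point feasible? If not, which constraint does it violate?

(1): 8 ≥ 0 ✓
(2): -16 ≤ 38 ✓
(3): 16 ≤ 29 ✓
(4): 8 ≥ 0 ✓
(5): -32 ≤ 15 ✓
(6): -8 ≥ -80 ✓

feasible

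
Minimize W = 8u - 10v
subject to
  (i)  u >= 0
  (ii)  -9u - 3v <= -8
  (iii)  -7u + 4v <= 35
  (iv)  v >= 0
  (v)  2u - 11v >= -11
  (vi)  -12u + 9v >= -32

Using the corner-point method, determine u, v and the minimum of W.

Corner points and W = 8u - 10v:
  (8/9, 0) → W = 64/9
  (11/21, 23/21) → W = -142/21
  (8/3, 0) → W = 64/3
  (451/114, 98/57) → W = 824/57

The binding constraints are -9u - 3v = -8 and 2u - 11v = -11.
Solving simultaneously gives u = 11/21, v = 23/21.

u = 11/21, v = 23/21, minimum W = -142/21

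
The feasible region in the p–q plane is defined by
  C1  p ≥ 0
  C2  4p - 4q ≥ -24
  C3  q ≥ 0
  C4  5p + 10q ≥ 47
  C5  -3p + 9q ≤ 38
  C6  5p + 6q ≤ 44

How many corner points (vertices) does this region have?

3

Intersecting each pair of boundary lines and keeping only the points that satisfy every inequality leaves:
  (43/75, 331/75)
  (79/10, 3/4)
  (8/3, 46/9)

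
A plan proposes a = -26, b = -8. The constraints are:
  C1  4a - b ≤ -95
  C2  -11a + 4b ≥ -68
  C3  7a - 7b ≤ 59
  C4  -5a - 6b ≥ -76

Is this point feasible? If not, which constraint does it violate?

C1: -96 ≤ -95 ✓
C2: 254 ≥ -68 ✓
C3: -126 ≤ 59 ✓
C4: 178 ≥ -76 ✓

feasible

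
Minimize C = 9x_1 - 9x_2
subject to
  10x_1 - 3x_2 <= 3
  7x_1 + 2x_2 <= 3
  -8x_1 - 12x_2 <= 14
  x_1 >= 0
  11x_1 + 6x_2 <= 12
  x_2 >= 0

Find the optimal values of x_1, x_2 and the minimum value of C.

x_1 = 0, x_2 = 3/2, minimum C = -27/2

Feasible corners and C = 9x_1 - 9x_2:
  (15/41, 9/41) → C = 54/41
  (3/10, 0) → C = 27/10
  (0, 3/2) → C = -27/2
  (0, 0) → C = 0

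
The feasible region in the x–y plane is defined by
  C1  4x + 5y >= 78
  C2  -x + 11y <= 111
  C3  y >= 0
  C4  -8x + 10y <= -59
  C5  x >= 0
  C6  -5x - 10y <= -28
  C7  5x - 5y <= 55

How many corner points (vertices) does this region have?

4

Pairwise boundary intersections that survive every other constraint:
  (215/16, 97/20)
  (133/9, 34/9)
  (1759/78, 947/78)
  (116/5, 61/5)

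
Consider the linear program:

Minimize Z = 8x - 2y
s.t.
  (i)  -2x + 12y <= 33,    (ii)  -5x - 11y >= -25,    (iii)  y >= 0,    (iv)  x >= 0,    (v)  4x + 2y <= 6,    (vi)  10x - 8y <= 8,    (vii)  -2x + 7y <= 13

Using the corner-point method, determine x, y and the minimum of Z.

x = 0, y = 13/7, minimum Z = -26/7

Extreme points and Z = 8x - 2y:
  (0, 0) → Z = 0
  (4/5, 0) → Z = 32/5
  (0, 13/7) → Z = -26/7
  (16/13, 7/13) → Z = 114/13
  (1/2, 2) → Z = 0

At the optimal vertex, x = 0 and -2x + 7y = 13.
Solving simultaneously gives x = 0, y = 13/7.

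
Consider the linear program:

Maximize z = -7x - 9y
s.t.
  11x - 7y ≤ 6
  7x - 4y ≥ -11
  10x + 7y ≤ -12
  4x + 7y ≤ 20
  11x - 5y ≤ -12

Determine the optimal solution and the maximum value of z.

Feasible corners and z = -7x - 9y:
  (-101/5, -163/5) → z = 2174/5
  (-57/11, -9) → z = 1290/11
  (-125/89, 26/89) → z = 641/89
  (-144/127, -12/127) → z = 1116/127

x = -101/5, y = -163/5, maximum z = 2174/5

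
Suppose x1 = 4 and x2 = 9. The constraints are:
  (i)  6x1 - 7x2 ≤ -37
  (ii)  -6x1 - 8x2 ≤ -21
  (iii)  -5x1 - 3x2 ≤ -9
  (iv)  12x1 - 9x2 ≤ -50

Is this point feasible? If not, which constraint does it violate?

Constraint (iv): 12x1 - 9x2 = -33, which is not ≤ -50. All other constraints are satisfied.

not feasible — violates (iv)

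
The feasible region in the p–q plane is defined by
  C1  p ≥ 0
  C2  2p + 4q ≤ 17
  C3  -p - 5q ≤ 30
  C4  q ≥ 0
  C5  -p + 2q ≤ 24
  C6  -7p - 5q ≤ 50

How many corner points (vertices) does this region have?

Intersecting each pair of boundary lines and keeping only the points that satisfy every inequality leaves:
  (0, 17/4)
  (0, 0)
  (17/2, 0)

3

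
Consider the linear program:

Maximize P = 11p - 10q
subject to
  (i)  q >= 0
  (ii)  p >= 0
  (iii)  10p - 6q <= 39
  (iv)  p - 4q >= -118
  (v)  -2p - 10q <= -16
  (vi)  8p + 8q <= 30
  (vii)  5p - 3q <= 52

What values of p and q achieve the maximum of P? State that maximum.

p = 43/16, q = 17/16, maximum P = 303/16

Extreme points and P = 11p - 10q:
  (0, 8/5) → P = -16
  (0, 15/4) → P = -75/2
  (43/16, 17/16) → P = 303/16

The optimum lies where -2p - 10q = -16 and 8p + 8q = 30.
Solving simultaneously gives p = 43/16, q = 17/16.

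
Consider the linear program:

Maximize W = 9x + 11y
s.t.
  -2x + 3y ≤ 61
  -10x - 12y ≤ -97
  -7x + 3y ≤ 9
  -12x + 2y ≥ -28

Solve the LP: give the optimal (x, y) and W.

x = 51/11, y = 152/11, maximum W = 2131/11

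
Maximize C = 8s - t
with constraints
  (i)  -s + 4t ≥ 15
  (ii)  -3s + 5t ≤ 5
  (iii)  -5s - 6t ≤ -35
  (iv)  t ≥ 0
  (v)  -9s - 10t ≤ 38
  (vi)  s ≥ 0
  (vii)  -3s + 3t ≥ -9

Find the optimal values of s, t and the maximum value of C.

Feasible corners and C = 8s - t:
  (55/7, 40/7) → C = 400/7
  (9, 6) → C = 66
  (10, 7) → C = 73

At the optimal vertex, -3s + 5t = 5 and -3s + 3t = -9.
Solving simultaneously gives s = 10, t = 7.

s = 10, t = 7, maximum C = 73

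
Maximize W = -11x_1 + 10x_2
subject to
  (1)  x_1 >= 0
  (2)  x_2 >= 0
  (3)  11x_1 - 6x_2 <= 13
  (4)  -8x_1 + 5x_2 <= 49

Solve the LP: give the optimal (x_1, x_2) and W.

Vertices and W = -11x_1 + 10x_2:
  (0, 0) → W = 0
  (0, 49/5) → W = 98
  (13/11, 0) → W = -13
  (359/7, 643/7) → W = 2481/7

x_1 = 359/7, x_2 = 643/7, maximum W = 2481/7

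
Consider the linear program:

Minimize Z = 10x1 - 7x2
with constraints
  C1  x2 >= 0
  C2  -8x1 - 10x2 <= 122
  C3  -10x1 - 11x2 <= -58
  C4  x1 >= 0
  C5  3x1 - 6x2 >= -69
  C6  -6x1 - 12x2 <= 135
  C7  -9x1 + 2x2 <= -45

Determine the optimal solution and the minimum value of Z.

Feasible corners and Z = 10x1 - 7x2:
  (29/5, 0) → Z = 58
  (611/119, 72/119) → Z = 5606/119
  (17/2, 63/4) → Z = -101/4
The feasible region is unbounded (it extends along (1, 0), (2, 1)), but Z strictly increases along every unbounded feasible direction, so there is no improving ray and the minimum is attained at a vertex.

The binding constraints are 3x1 - 6x2 = -69 and -9x1 + 2x2 = -45.
Solving simultaneously gives x1 = 17/2, x2 = 63/4.

x1 = 17/2, x2 = 63/4, minimum Z = -101/4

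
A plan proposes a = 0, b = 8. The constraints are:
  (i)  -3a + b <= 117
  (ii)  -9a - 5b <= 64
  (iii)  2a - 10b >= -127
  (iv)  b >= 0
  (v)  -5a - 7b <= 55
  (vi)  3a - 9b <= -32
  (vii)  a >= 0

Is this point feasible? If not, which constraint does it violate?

(i): 8 ≤ 117 ✓
(ii): -40 ≤ 64 ✓
(iii): -80 ≥ -127 ✓
(iv): 8 ≥ 0 ✓
(v): -56 ≤ 55 ✓
(vi): -72 ≤ -32 ✓
(vii): 0 ≥ 0 ✓

feasible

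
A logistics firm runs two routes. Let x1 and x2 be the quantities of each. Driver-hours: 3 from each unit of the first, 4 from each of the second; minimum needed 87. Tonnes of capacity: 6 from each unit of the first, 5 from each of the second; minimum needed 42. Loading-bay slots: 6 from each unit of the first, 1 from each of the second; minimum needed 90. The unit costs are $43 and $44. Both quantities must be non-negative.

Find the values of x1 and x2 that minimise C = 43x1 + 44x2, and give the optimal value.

x1 = 13, x2 = 12, minimum C = 1087

Vertices and C = 43x1 + 44x2:
  (0, 90) → C = 3960
  (29, 0) → C = 1247
  (13, 12) → C = 1087
The feasible region is unbounded (it extends along (0, 1), (1, 0)), but C strictly increases along every unbounded feasible direction, so there is no improving ray and the minimum is attained at a vertex.

The binding constraints are 3x1 + 4x2 = 87 and 6x1 + x2 = 90.
Solving simultaneously gives x1 = 13, x2 = 12.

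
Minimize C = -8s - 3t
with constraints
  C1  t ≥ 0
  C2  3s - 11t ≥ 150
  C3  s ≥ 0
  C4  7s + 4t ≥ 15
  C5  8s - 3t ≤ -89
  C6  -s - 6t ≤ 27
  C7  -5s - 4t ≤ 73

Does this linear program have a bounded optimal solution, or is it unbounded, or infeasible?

The boundaries t = 0 and 3s - 11t = 150 meet at (50, 0), but that point violates 8s - 3t ≤ -89. Every candidate vertex is excluded by some other constraint, so the feasible region is empty.

infeasible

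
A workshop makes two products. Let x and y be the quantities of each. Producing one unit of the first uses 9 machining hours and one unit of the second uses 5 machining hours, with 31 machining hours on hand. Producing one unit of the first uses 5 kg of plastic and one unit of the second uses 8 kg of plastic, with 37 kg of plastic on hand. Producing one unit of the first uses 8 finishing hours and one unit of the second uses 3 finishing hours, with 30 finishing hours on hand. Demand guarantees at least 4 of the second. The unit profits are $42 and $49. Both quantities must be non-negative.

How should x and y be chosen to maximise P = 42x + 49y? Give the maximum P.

x = 1, y = 4, maximum P = 238

Extreme points and P = 42x + 49y:
  (0, 37/8) → P = 1813/8
  (0, 4) → P = 196
  (1, 4) → P = 238

At the optimal vertex, 5x + 8y = 37 and y = 4.
Solving simultaneously gives x = 1, y = 4.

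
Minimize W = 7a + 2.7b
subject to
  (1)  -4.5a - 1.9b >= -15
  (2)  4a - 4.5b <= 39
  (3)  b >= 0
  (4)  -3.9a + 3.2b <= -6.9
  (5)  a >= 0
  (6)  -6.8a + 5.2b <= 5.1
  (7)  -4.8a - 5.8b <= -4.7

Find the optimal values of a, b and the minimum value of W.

a = 23/13, b = 0, minimum W = 161/13

Vertices and W = 7a + 2.7b:
  (10/3, 0) → W = 70/3
  (2037/727, 915/727) → W = 33459/1454
  (23/13, 0) → W = 161/13

At the optimal vertex, b = 0 and -3.9a + 3.2b = -6.9.
Solving simultaneously gives a = 23/13, b = 0.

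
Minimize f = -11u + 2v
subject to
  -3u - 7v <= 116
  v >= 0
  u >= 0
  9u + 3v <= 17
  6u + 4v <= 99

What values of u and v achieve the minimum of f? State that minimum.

Feasible corners and f = -11u + 2v:
  (0, 0) → f = 0
  (17/9, 0) → f = -187/9
  (0, 17/3) → f = 34/3

At the optimal vertex, v = 0 and 9u + 3v = 17.
Solving simultaneously gives u = 17/9, v = 0.

u = 17/9, v = 0, minimum f = -187/9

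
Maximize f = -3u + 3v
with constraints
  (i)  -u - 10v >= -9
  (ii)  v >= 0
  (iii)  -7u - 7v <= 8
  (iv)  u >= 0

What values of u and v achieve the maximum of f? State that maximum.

Extreme points and f = -3u + 3v:
  (9, 0) → f = -27
  (0, 9/10) → f = 27/10
  (0, 0) → f = 0

At the optimal vertex, -u - 10v = -9 and u = 0.
Solving simultaneously gives u = 0, v = 9/10.

u = 0, v = 9/10, maximum f = 27/10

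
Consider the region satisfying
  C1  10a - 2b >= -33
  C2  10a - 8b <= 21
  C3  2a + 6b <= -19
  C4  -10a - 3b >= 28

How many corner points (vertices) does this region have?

Pairwise boundary intersections that survive every other constraint:
  (-51/10, -9)
  (-59/16, -31/16)
  (-161/110, -49/11)
  (-37/18, -67/27)

4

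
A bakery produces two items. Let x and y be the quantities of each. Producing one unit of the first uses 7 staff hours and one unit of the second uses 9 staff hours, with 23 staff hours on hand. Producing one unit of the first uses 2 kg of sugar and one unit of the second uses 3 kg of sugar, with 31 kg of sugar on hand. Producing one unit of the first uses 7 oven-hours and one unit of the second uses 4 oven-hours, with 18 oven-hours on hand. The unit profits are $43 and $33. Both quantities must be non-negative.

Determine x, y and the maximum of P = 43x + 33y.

Extreme points and P = 43x + 33y:
  (0, 0) → P = 0
  (0, 23/9) → P = 253/3
  (18/7, 0) → P = 774/7
  (2, 1) → P = 119

The optimum lies where 7x + 9y = 23 and 7x + 4y = 18.
Solving simultaneously gives x = 2, y = 1.

x = 2, y = 1, maximum P = 119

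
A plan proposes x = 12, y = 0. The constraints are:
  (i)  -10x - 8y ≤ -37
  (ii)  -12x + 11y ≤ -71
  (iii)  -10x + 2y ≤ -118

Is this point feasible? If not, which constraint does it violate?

feasible

(i): -120 ≤ -37 ✓
(ii): -144 ≤ -71 ✓
(iii): -120 ≤ -118 ✓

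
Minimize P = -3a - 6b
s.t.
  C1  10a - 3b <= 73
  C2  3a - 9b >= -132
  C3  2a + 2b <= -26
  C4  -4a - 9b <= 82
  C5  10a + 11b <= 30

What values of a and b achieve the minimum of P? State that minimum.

a = -83/4, b = 31/4, minimum P = 63/4

Vertices and P = -3a - 6b:
  (-83/4, 31/4) → P = 63/4
  (-214/7, 94/21) → P = 454/7
  (-7, -6) → P = 57

At the optimal vertex, 3a - 9b = -132 and 2a + 2b = -26.
Solving simultaneously gives a = -83/4, b = 31/4.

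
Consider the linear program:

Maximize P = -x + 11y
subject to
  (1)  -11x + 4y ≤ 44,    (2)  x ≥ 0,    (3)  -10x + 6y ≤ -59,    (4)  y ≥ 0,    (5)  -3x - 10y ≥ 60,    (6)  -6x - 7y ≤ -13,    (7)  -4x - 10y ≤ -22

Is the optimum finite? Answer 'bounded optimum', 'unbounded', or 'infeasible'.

The boundaries -10x + 6y = -59 and y = 0 meet at (59/10, 0), but that point violates -3x - 10y ≥ 60. Every candidate vertex is excluded by some other constraint, so the feasible region is empty.

infeasible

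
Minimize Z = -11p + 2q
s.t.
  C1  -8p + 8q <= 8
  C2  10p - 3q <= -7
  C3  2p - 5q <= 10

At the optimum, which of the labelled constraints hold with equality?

Vertices and Z = -11p + 2q:
  (-4/7, 3/7) → Z = 50/7
  (-5, -4) → Z = 47
  (-65/44, -57/22) → Z = 487/44

The minimum is at (-4/7, 3/7). Substituting into each constraint, equality holds for C1 and C2; the remaining constraints have slack.

C1 and C2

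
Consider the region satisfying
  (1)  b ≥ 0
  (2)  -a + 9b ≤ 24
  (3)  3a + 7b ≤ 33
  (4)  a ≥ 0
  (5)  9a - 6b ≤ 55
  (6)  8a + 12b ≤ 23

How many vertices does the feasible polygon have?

3

Of the 15 pairwise boundary intersections, those satisfying every inequality are:
  (0, 0)
  (23/8, 0)
  (0, 23/12)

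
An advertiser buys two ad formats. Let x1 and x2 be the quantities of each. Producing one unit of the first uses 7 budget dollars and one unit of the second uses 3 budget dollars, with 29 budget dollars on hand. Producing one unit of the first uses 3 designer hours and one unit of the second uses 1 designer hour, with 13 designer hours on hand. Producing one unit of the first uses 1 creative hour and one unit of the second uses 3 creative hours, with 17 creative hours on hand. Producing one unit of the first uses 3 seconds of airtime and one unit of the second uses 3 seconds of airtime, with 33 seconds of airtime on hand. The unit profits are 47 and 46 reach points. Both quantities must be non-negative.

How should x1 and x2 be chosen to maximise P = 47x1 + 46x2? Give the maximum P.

x1 = 2, x2 = 5, maximum P = 324

The binding constraints are 7x1 + 3x2 = 29 and x1 + 3x2 = 17.
Solving simultaneously gives x1 = 2, x2 = 5.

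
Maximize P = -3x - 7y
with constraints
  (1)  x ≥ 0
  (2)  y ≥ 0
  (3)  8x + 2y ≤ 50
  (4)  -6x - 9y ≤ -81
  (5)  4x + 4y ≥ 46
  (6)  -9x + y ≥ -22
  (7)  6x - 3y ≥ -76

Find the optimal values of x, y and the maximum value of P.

x = 67/20, y = 163/20, maximum P = -671/10

Feasible corners and P = -3x - 7y:
  (0, 25) → P = -175
  (0, 23/2) → P = -161/2
  (47/13, 137/13) → P = -1100/13
  (67/20, 163/20) → P = -671/10

The optimum lies where 4x + 4y = 46 and -9x + y = -22.
Solving simultaneously gives x = 67/20, y = 163/20.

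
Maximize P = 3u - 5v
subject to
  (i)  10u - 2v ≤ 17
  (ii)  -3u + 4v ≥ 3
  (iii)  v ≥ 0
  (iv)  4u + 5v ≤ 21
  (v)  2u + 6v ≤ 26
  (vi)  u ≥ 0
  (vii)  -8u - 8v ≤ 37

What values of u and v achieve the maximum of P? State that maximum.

Corner points and P = 3u - 5v:
  (37/17, 81/34) → P = -183/34
  (127/58, 71/29) → P = -329/58
  (0, 3/4) → P = -15/4
  (0, 21/5) → P = -21

u = 0, v = 3/4, maximum P = -15/4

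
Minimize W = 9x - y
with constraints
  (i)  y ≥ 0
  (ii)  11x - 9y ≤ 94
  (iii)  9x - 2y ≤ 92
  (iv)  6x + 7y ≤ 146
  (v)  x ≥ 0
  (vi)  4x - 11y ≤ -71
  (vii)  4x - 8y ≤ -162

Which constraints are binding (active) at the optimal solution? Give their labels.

(iv) and (v)

Feasible corners and W = 9x - y:
  (0, 146/7) → W = -146/7
  (17/38, 389/19) → W = -625/38
  (0, 81/4) → W = -81/4

The minimum is at (0, 146/7). Substituting into each constraint, equality holds for (iv) and (v); the remaining constraints have slack.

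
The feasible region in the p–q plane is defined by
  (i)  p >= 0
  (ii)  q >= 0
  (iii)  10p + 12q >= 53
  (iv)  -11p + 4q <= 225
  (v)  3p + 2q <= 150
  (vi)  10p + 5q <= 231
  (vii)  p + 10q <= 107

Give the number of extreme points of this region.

The feasible vertices (each the meet of two boundaries and inside every other half-plane) are:
  (0, 53/12)
  (0, 107/10)
  (53/10, 0)
  (231/10, 0)
  (355/19, 839/95)

5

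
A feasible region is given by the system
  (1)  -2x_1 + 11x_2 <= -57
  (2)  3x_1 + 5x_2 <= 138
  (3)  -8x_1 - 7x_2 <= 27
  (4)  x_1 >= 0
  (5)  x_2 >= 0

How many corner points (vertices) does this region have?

3

The feasible vertices (each the meet of two boundaries and inside every other half-plane) are:
  (1803/43, 105/43)
  (57/2, 0)
  (46, 0)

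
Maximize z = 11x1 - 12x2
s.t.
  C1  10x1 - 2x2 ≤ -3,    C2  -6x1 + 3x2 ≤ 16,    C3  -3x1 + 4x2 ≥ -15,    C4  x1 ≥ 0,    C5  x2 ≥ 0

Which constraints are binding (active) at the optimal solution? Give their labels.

Feasible corners and z = 11x1 - 12x2:
  (23/18, 71/9) → z = -1451/18
  (0, 3/2) → z = -18
  (0, 16/3) → z = -64

The maximum is at (0, 3/2). Substituting into each constraint, equality holds for C1 and C4; the remaining constraints have slack.

C1 and C4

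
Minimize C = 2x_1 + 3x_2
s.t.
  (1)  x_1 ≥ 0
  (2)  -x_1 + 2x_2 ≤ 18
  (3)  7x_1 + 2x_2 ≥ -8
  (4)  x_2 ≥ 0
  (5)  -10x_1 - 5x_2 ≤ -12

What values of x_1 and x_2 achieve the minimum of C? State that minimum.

The feasible region is unbounded (it extends along (2, 1), (1, 0)), but C strictly increases along every unbounded feasible direction, so there is no improving ray and the minimum is attained at a vertex.

At the optimal vertex, x_2 = 0 and -10x_1 - 5x_2 = -12.
Solving simultaneously gives x_1 = 6/5, x_2 = 0.

x_1 = 6/5, x_2 = 0, minimum C = 12/5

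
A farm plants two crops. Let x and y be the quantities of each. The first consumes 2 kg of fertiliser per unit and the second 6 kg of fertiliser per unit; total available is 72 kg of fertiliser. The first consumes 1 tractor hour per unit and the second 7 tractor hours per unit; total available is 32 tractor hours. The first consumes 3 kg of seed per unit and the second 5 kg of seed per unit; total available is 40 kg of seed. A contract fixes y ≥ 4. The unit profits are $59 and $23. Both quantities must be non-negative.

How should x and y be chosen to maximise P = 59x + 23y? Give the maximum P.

x = 4, y = 4, maximum P = 328

Extreme points and P = 59x + 23y:
  (0, 32/7) → P = 736/7
  (0, 4) → P = 92
  (4, 4) → P = 328

The optimum lies where x + 7y = 32 and y = 4.
Solving simultaneously gives x = 4, y = 4.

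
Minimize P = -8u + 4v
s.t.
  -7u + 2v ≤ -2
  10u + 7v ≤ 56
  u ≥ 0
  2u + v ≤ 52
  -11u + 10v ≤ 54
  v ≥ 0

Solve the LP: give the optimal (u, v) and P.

The optimum lies where 10u + 7v = 56 and v = 0.
Solving simultaneously gives u = 28/5, v = 0.

u = 28/5, v = 0, minimum P = -224/5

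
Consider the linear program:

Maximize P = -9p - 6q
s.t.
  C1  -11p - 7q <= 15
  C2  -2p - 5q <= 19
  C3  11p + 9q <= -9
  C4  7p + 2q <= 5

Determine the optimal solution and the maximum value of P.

p = 58/41, q = -179/41, maximum P = 552/41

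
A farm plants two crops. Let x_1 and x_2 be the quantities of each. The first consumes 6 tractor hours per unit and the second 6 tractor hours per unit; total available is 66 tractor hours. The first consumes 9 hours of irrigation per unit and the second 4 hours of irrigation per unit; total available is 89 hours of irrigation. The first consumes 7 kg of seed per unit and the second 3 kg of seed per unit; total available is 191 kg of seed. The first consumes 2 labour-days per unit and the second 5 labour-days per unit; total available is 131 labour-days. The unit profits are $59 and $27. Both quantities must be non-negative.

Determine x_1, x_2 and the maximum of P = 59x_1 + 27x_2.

At the optimal vertex, 6x_1 + 6x_2 = 66 and 9x_1 + 4x_2 = 89.
Solving simultaneously gives x_1 = 9, x_2 = 2.

x_1 = 9, x_2 = 2, maximum P = 585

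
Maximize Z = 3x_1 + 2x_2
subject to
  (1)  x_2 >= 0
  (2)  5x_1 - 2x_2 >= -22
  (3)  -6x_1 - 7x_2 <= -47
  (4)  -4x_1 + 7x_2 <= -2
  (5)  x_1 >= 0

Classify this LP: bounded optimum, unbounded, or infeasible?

unbounded

From the feasible point (47/6, 0), moving in the direction (7, 4) keeps every constraint satisfied while Z increases without bound.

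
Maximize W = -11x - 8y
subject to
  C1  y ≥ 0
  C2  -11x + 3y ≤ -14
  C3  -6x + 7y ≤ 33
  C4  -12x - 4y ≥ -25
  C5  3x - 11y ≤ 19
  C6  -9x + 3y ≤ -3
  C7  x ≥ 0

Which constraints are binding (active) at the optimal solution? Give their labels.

C1 and C2

Corner points and W = -11x - 8y:
  (14/11, 0) → W = -14
  (25/12, 0) → W = -275/12
  (131/80, 107/80) → W = -2297/80

The maximum is at (14/11, 0). Substituting into each constraint, equality holds for C1 and C2; the remaining constraints have slack.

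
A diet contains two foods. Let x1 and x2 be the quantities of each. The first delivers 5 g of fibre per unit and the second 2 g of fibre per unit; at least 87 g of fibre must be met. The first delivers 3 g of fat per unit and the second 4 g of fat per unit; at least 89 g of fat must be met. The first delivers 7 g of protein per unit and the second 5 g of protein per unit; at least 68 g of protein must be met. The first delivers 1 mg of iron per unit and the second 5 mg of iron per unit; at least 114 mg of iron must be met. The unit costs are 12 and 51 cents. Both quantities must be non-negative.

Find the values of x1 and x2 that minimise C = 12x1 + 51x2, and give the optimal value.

Extreme points and C = 12x1 + 51x2:
  (0, 87/2) → C = 4437/2
  (114, 0) → C = 1368
  (9, 21) → C = 1179
The feasible region is unbounded (it extends along (0, 1), (1, 0)), but C strictly increases along every unbounded feasible direction, so there is no improving ray and the minimum is attained at a vertex.

x1 = 9, x2 = 21, minimum C = 1179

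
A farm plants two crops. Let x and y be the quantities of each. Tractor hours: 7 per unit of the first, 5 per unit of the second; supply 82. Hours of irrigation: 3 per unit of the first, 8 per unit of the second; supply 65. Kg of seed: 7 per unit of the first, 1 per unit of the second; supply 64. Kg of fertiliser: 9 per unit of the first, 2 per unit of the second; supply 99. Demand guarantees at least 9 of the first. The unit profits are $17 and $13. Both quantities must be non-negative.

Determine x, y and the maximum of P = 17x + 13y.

x = 9, y = 1, maximum P = 166

Extreme points and P = 17x + 13y:
  (64/7, 0) → P = 1088/7
  (9, 0) → P = 153
  (9, 1) → P = 166

The binding constraints are 7x + y = 64 and x = 9.
Solving simultaneously gives x = 9, y = 1.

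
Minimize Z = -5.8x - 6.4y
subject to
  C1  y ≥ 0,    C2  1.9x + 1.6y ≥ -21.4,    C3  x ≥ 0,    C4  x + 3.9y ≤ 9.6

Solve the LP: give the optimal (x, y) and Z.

x = 9.6, y = 0, minimum Z = -55.68

Extreme points and Z = -5.8x - 6.4y:
  (0, 0) → Z = 0
  (48/5, 0) → Z = -1392/25
  (0, 32/13) → Z = -1024/65

At the optimal vertex, y = 0 and x + 3.9y = 9.6.
Solving simultaneously gives x = 48/5, y = 0.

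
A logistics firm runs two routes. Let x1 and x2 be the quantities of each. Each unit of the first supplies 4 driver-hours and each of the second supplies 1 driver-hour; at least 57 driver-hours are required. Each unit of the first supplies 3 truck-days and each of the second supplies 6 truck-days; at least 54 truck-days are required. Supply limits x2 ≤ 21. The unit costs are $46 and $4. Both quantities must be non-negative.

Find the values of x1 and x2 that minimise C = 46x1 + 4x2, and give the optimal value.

x1 = 9, x2 = 21, minimum C = 498

Feasible corners and C = 46x1 + 4x2:
  (18, 0) → C = 828
  (96/7, 15/7) → C = 4476/7
  (9, 21) → C = 498
The feasible region is unbounded (it extends along (1, 0)), but C strictly increases along every unbounded feasible direction, so there is no improving ray and the minimum is attained at a vertex.

At the optimal vertex, 4x1 + x2 = 57 and x2 = 21.
Solving simultaneously gives x1 = 9, x2 = 21.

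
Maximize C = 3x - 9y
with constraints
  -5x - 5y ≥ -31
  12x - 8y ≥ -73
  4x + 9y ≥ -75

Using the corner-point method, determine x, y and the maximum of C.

Extreme points and C = 3x - 9y:
  (-117/100, 737/100) → C = -1746/25
  (654/25, -499/25) → C = 6453/25
  (-1257/140, -152/35) → C = 243/20

At the optimal vertex, -5x - 5y = -31 and 4x + 9y = -75.
Solving simultaneously gives x = 654/25, y = -499/25.

x = 654/25, y = -499/25, maximum C = 6453/25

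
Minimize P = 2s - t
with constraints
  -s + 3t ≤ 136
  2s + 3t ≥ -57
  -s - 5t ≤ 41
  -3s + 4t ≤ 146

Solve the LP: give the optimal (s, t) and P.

s = -666/17, t = 121/17, minimum P = -1453/17

Vertices and P = 2s - t:
  (106/5, 262/5) → P = -10
  (-162/7, -25/7) → P = -299/7
  (-666/17, 121/17) → P = -1453/17
The feasible region is unbounded (it extends along (3, 1), (5, -1)), but P strictly increases along every unbounded feasible direction, so there is no improving ray and the minimum is attained at a vertex.

The optimum lies where 2s + 3t = -57 and -3s + 4t = 146.
Solving simultaneously gives s = -666/17, t = 121/17.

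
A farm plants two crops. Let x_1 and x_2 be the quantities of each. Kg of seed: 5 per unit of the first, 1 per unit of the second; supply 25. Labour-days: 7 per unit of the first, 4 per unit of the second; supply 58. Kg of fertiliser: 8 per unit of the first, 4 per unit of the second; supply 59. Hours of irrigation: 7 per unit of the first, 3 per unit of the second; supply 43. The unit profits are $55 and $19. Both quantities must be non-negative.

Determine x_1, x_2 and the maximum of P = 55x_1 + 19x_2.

x_1 = 4, x_2 = 5, maximum P = 315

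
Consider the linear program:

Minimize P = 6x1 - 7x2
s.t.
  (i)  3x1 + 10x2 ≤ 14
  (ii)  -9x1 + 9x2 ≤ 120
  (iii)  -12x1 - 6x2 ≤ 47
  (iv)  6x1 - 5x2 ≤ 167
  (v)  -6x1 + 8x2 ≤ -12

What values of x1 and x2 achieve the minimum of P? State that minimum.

Vertices and P = 6x1 - 7x2:
  (116/5, -139/25) → P = 4453/25
  (58/21, 4/7) → P = 88/7
  (767/96, -381/16) → P = 1717/8
  (-76/33, -71/22) → P = 193/22

At the optimal vertex, -12x1 - 6x2 = 47 and -6x1 + 8x2 = -12.
Solving simultaneously gives x1 = -76/33, x2 = -71/22.

x1 = -76/33, x2 = -71/22, minimum P = 193/22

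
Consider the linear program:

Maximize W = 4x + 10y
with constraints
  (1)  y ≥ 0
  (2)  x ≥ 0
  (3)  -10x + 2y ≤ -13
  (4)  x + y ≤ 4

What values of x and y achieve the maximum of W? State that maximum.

Extreme points and W = 4x + 10y:
  (13/10, 0) → W = 26/5
  (4, 0) → W = 16
  (7/4, 9/4) → W = 59/2

x = 7/4, y = 9/4, maximum W = 59/2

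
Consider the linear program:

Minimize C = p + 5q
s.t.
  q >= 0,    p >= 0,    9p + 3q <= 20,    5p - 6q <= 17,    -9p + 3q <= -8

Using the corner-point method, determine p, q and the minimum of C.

p = 8/9, q = 0, minimum C = 8/9

Corner points and C = p + 5q:
  (20/9, 0) → C = 20/9
  (8/9, 0) → C = 8/9
  (14/9, 2) → C = 104/9

The optimum lies where q = 0 and -9p + 3q = -8.
Solving simultaneously gives p = 8/9, q = 0.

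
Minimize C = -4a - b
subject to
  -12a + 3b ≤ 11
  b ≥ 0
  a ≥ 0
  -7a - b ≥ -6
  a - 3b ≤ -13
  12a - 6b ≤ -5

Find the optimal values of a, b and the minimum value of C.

a = 7/33, b = 149/33, minimum C = -59/11

Extreme points and C = -4a - b:
  (7/33, 149/33) → C = -59/11
  (2/11, 145/33) → C = -169/33
  (5/22, 97/22) → C = -117/22

The binding constraints are -12a + 3b = 11 and -7a - b = -6.
Solving simultaneously gives a = 7/33, b = 149/33.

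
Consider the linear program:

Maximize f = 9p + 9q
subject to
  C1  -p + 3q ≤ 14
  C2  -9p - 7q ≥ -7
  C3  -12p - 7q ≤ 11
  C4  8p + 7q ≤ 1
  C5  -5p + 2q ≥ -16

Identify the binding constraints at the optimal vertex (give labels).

Feasible corners and f = 9p + 9q:
  (-3, 25/7) → f = 36/7
  (90/59, -247/59) → f = -1413/59
  (38/17, -41/17) → f = -27/17

The maximum is at (-3, 25/7). Substituting into each constraint, equality holds for C3 and C4; the remaining constraints have slack.

C3 and C4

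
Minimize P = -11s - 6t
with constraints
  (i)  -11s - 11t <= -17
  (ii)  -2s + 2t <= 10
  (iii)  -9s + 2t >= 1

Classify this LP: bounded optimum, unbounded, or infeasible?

bounded optimum

Feasible corners and P = -11s - 6t:
  (-19/11, 36/11) → P = -7/11
  (23/121, 164/121) → P = -1237/121
  (9/7, 44/7) → P = -363/7
The feasible region has finitely many vertices and no improving ray; the minimum is -363/7 at (9/7, 44/7).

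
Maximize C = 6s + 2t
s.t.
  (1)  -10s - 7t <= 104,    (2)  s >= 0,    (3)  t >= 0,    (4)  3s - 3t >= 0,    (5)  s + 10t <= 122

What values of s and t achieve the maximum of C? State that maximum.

Corner points and C = 6s + 2t:
  (0, 0) → C = 0
  (122, 0) → C = 732
  (122/11, 122/11) → C = 976/11

s = 122, t = 0, maximum C = 732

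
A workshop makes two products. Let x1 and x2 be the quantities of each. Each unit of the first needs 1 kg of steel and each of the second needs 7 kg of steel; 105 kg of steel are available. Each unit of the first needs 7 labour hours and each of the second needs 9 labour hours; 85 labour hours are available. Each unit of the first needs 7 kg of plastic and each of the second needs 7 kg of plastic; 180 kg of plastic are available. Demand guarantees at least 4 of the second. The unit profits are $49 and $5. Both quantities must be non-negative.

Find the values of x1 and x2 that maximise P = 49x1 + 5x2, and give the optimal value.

x1 = 7, x2 = 4, maximum P = 363

At the optimal vertex, 7x1 + 9x2 = 85 and x2 = 4.
Solving simultaneously gives x1 = 7, x2 = 4.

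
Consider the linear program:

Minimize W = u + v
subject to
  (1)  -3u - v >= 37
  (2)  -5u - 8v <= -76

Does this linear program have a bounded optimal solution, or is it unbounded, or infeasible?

unbounded

From the feasible point (-372/19, 413/19), moving in the direction (-8, 5) keeps every constraint satisfied while W decreases without bound.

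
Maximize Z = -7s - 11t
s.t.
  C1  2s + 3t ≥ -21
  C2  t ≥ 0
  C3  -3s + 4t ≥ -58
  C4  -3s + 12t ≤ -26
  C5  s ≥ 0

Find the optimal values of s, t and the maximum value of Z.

Extreme points and Z = -7s - 11t:
  (58/3, 0) → Z = -406/3
  (26/3, 0) → Z = -182/3
  (74/3, 4) → Z = -650/3

s = 26/3, t = 0, maximum Z = -182/3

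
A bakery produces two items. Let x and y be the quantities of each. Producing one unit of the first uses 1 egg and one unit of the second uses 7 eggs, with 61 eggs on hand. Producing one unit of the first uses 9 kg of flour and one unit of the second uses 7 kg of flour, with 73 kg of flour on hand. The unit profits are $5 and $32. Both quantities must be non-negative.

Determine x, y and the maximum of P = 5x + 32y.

Feasible corners and P = 5x + 32y:
  (0, 0) → P = 0
  (0, 61/7) → P = 1952/7
  (73/9, 0) → P = 365/9
  (3/2, 17/2) → P = 559/2

The optimum lies where x + 7y = 61 and 9x + 7y = 73.
Solving simultaneously gives x = 3/2, y = 17/2.

x = 3/2, y = 17/2, maximum P = 559/2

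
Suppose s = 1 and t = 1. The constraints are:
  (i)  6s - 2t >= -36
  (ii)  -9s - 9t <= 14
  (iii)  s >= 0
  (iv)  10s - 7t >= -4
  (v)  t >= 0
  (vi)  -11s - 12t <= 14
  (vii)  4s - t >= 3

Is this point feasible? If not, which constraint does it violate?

(i): 4 ≥ -36 ✓
(ii): -18 ≤ 14 ✓
(iii): 1 ≥ 0 ✓
(iv): 3 ≥ -4 ✓
(v): 1 ≥ 0 ✓
(vi): -23 ≤ 14 ✓
(vii): 3 ≥ 3 ✓

feasible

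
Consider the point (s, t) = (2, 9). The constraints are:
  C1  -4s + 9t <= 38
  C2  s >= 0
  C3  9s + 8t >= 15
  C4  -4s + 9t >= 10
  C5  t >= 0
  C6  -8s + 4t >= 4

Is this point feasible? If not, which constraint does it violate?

Constraint C1: -4s + 9t = 73, which is not ≤ 38. All other constraints are satisfied.

not feasible — violates C1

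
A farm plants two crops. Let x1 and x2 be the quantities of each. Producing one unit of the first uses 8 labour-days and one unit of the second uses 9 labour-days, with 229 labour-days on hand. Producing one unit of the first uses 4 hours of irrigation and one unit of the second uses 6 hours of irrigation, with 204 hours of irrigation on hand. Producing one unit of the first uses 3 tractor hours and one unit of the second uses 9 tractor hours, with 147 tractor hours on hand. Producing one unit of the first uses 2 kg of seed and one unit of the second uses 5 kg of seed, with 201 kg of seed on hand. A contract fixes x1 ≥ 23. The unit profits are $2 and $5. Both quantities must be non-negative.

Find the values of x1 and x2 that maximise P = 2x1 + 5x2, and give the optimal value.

Vertices and P = 2x1 + 5x2:
  (229/8, 0) → P = 229/4
  (23, 0) → P = 46
  (23, 5) → P = 71

At the optimal vertex, 8x1 + 9x2 = 229 and x1 = 23.
Solving simultaneously gives x1 = 23, x2 = 5.

x1 = 23, x2 = 5, maximum P = 71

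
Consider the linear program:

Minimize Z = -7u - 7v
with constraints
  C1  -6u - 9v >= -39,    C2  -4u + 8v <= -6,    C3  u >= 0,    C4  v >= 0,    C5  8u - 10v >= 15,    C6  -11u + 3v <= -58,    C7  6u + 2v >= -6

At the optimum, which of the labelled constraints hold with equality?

Vertices and Z = -7u - 7v:
  (13/2, 0) → Z = -91/2
  (71/13, 9/13) → Z = -560/13
  (58/11, 0) → Z = -406/11

The minimum is at (13/2, 0). Substituting into each constraint, equality holds for C1 and C4; the remaining constraints have slack.

C1 and C4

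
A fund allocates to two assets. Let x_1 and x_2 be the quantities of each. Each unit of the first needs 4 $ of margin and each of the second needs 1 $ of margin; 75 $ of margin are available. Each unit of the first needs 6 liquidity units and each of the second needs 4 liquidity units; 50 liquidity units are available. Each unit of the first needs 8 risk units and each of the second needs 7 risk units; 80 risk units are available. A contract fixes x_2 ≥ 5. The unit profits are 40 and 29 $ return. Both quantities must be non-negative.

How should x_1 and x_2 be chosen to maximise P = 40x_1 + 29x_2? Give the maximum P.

x_1 = 3, x_2 = 8, maximum P = 352

Extreme points and P = 40x_1 + 29x_2:
  (0, 80/7) → P = 2320/7
  (0, 5) → P = 145
  (3, 8) → P = 352
  (5, 5) → P = 345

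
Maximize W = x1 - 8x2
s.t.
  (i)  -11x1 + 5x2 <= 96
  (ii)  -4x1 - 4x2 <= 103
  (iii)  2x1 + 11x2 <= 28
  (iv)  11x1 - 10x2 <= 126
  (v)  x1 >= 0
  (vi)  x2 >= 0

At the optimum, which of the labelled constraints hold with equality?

(iv) and (vi)

Vertices and W = x1 - 8x2:
  (1666/141, 56/141) → W = 406/47
  (0, 28/11) → W = -224/11
  (126/11, 0) → W = 126/11
  (0, 0) → W = 0

The maximum is at (126/11, 0). Substituting into each constraint, equality holds for (iv) and (vi); the remaining constraints have slack.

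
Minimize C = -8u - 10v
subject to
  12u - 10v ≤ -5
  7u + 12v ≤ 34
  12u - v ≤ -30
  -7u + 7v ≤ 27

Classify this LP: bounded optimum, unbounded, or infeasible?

Feasible corners and C = -8u - 10v:
  (-295/108, -25/9) → C = 1340/27
  (-183/77, 114/77) → C = 324/77
The feasible region has finitely many vertices and no improving ray; the minimum is 324/77 at (-183/77, 114/77).

bounded optimum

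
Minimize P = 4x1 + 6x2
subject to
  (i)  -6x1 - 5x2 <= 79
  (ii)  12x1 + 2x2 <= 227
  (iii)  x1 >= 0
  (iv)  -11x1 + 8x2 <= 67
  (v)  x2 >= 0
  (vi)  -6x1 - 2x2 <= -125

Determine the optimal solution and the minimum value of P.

x1 = 17, x2 = 23/2, minimum P = 137

Feasible corners and P = 4x1 + 6x2:
  (841/59, 3301/118) → P = 13267/59
  (17, 23/2) → P = 137
  (433/35, 1777/70) → P = 1009/5

At the optimal vertex, 12x1 + 2x2 = 227 and -6x1 - 2x2 = -125.
Solving simultaneously gives x1 = 17, x2 = 23/2.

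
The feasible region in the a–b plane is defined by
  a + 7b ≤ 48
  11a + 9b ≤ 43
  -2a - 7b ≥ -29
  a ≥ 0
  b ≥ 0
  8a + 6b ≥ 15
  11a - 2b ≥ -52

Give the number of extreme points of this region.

5

Intersecting each pair of boundary lines and keeping only the points that satisfy every inequality leaves:
  (40/59, 233/59)
  (43/11, 0)
  (0, 29/7)
  (0, 5/2)
  (15/8, 0)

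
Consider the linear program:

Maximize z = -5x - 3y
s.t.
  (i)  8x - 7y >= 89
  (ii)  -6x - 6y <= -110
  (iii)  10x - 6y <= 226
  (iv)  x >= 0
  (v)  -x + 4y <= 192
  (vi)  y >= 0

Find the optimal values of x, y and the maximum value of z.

x = 652/45, y = 173/45, maximum z = -3779/45

Feasible corners and z = -5x - 3y:
  (652/45, 173/45) → z = -3779/45
  (524/11, 459/11) → z = -3997/11
  (55/3, 0) → z = -275/3
  (113/5, 0) → z = -113

The optimum lies where 8x - 7y = 89 and -6x - 6y = -110.
Solving simultaneously gives x = 652/45, y = 173/45.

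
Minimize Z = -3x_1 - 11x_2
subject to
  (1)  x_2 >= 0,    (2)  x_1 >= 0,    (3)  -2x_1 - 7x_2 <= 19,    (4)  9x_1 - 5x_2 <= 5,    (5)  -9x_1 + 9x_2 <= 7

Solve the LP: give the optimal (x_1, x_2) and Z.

x_1 = 20/9, x_2 = 3, minimum Z = -119/3

Extreme points and Z = -3x_1 - 11x_2:
  (0, 0) → Z = 0
  (5/9, 0) → Z = -5/3
  (0, 7/9) → Z = -77/9
  (20/9, 3) → Z = -119/3

The optimum lies where 9x_1 - 5x_2 = 5 and -9x_1 + 9x_2 = 7.
Solving simultaneously gives x_1 = 20/9, x_2 = 3.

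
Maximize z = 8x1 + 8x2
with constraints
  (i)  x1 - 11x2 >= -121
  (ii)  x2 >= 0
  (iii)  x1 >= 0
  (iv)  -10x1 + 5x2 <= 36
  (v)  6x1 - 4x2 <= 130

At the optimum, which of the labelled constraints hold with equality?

(i) and (v)

Extreme points and z = 8x1 + 8x2:
  (209/105, 1174/105) → z = 3688/35
  (957/31, 428/31) → z = 11080/31
  (0, 0) → z = 0
  (65/3, 0) → z = 520/3
  (0, 36/5) → z = 288/5

The maximum is at (957/31, 428/31). Substituting into each constraint, equality holds for (i) and (v); the remaining constraints have slack.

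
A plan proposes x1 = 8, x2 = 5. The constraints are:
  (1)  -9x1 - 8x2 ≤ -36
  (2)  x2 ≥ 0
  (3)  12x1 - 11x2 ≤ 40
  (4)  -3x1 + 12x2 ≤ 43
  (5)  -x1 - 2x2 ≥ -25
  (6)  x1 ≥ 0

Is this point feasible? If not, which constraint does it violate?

not feasible — violates (3)

Constraint (3): 12x1 - 11x2 = 41, which is not ≤ 40. All other constraints are satisfied.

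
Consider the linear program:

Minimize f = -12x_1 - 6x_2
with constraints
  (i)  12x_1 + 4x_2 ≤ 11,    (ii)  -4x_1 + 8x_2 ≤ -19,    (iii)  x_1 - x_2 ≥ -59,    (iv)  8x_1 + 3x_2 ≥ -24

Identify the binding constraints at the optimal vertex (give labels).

Vertices and f = -12x_1 - 6x_2:
  (41/28, -23/14) → f = -54/7
  (129/4, -94) → f = 177
  (-135/76, -62/19) → f = 777/19

The minimum is at (41/28, -23/14). Substituting into each constraint, equality holds for (i) and (ii); the remaining constraints have slack.

(i) and (ii)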